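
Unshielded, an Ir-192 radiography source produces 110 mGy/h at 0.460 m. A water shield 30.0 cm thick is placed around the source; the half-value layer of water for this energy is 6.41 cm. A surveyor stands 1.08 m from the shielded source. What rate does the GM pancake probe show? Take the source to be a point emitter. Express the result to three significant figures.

0.778 mGy/h

Distance alone: 110 × (0.460/1.08)² = 110 × 0.1814 = 19.95 mGy/h.
Shield: 30.0/6.41 = 4.680 half-value layers → attenuation 2^(−4.680) = 0.03901.
Combined: 19.95 × 0.03901 = 0.7782 mGy/h.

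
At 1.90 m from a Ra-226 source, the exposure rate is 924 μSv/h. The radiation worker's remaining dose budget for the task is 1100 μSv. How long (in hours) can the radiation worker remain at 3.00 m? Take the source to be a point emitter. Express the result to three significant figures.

Applying the 1/r² law, rate at 3.00 m:
(1.90/3.00)² = 0.4011, so 924 × 0.4011 = 370.6 μSv/h.
Stay time = 1100 μSv ÷ 370.6 μSv/h = 2.968 h.

2.97 h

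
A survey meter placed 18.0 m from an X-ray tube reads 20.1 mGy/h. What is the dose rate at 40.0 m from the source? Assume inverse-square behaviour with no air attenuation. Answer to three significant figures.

4.07 mGy/h

Intensity scales as (d₁/d₂)², so scaling from 18.0 m to 40.0 m:
20.1 × (18.0/40.0)² = 20.1 × 0.2025 = 4.070 mGy/h.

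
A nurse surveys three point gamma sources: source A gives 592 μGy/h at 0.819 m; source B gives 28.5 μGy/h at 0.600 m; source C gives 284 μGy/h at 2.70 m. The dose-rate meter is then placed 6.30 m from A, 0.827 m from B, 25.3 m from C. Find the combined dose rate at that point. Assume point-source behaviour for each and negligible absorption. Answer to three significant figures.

28.2 μGy/h

By superposition, sum each source's inverse-square contribution:
A: 592 × (0.819/6.30)² = 10.00 μGy/h
B: 28.5 × (0.600/0.827)² = 15.00 μGy/h
C: 284 × (2.70/25.3)² = 3.234 μGy/h
Total = 10.00 + 15.00 + 3.234 = 28.23 μGy/h.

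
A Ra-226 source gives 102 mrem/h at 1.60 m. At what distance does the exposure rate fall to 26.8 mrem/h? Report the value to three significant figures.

Since intensity falls as 1/r², d₂ = d₁·√(I₁/I₂).
I₁/I₂ = 102/26.8 = 3.806, so d₂ = 1.60 × √3.806 = 3.121 m.

3.12 m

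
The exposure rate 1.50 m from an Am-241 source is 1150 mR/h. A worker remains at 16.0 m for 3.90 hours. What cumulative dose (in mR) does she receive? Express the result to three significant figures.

Since intensity falls as 1/r², rate at 16.0 m:
1150 × (1.50/16.0)² = 1150 × 0.008789 = 10.11 mR/h.
Dose = rate × time = 10.11 mR/h × 3.900 h = 39.43 mR.

39.4 mR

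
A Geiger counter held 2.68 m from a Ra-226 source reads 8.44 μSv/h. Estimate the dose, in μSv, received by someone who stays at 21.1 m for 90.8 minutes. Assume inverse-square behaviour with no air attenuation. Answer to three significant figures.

0.206 μSv

By the inverse-square law, rate at 21.1 m:
(2.68/21.1)² = 0.01613, so 8.44 × 0.01613 = 0.1361 μSv/h.
Dose = rate × time = 0.1361 μSv/h × 1.513 h = 0.2059 μSv.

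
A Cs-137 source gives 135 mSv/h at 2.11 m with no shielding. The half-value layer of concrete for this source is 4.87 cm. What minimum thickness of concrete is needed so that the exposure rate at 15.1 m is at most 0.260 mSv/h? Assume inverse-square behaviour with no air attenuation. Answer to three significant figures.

16.3 cm

At 15.1 m, distance alone gives (2.11/15.1)² = 0.01953, so 135 × 0.01953 = 2.637 mSv/h.
Further attenuation needed: 2.637/0.260 = 10.14.
n = log₂(10.14) = 3.342 half-value layers.
Thickness = 3.342 × 4.87 cm = 16.28 cm.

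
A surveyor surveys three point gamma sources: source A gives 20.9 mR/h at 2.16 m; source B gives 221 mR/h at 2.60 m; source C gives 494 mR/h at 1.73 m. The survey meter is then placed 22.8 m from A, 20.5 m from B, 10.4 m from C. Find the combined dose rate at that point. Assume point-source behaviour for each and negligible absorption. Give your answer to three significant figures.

By superposition, sum each source's inverse-square contribution:
A: 20.9 × (2.16/22.8)² = 0.1876 mR/h
B: 221 × (2.60/20.5)² = 3.555 mR/h
C: 494 × (1.73/10.4)² = 13.67 mR/h
Total = 0.1876 + 3.555 + 13.67 = 17.41 mR/h.

17.4 mR/h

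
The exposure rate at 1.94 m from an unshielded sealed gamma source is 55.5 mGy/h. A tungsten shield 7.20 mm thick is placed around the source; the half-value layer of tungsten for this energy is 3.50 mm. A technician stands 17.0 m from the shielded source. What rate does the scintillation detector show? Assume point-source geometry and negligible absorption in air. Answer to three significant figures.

Distance alone: (1.94/17.0)² = 0.01302, so 55.5 × 0.01302 = 0.7226 mGy/h.
Shield: 7.20/3.50 = 2.057 half-value layers → attenuation 2^(−2.057) = 0.2403.
Combined: 0.7226 × 0.2403 = 0.1736 mGy/h.

0.174 mGy/h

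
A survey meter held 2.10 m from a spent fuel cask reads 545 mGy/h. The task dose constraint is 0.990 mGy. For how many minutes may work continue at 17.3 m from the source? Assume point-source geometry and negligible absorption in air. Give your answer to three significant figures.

Applying the 1/r² law, rate at 17.3 m:
(2.10/17.3)² = 0.01473, so 545 × 0.01473 = 8.028 mGy/h.
Stay time = 0.990 mGy ÷ 8.028 mGy/h = 0.1233 h = 7.398 min.

7.40 min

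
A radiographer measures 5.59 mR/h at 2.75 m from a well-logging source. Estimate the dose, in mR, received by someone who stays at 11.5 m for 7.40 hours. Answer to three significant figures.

2.37 mR

Using I₁d₁² = I₂d₂², rate at 11.5 m:
(2.75/11.5)² = 0.05718, so 5.59 × 0.05718 = 0.3196 mR/h.
Dose = rate × time = 0.3196 mR/h × 7.400 h = 2.365 mR.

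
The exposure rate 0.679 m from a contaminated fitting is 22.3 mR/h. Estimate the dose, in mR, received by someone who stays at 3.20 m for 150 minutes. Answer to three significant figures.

2.51 mR

By the inverse-square law, rate at 3.20 m:
22.3 × (0.679/3.20)² = 22.3 × 0.04502 = 1.004 mR/h.
Dose = rate × time = 1.004 mR/h × 2.500 h = 2.510 mR.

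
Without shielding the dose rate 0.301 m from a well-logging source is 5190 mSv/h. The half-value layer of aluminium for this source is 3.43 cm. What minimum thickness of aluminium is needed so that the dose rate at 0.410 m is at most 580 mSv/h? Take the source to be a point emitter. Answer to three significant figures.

7.79 cm

At 0.410 m, distance alone gives (0.301/0.410)² = 0.5390, so 5190 × 0.5390 = 2797 mSv/h.
Further attenuation needed: 2797/580 = 4.822.
n = log₂(4.822) = 2.270 half-value layers.
Thickness = 2.270 × 3.43 cm = 7.786 cm.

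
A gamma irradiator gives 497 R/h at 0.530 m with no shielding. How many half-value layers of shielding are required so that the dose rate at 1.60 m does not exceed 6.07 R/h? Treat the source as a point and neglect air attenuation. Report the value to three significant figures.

3.17 half-value layers

At 1.60 m, distance alone gives (0.530/1.60)² = 0.1097, so 497 × 0.1097 = 54.52 R/h.
Further attenuation needed: 54.52/6.07 = 8.982.
n = log₂(8.982) = 3.167 half-value layers.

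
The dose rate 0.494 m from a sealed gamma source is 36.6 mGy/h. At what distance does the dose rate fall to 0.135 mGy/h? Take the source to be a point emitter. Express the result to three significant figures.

By the inverse-square law, d₂ = d₁·√(I₁/I₂).
I₁/I₂ = 36.6/0.135 = 271.1, so d₂ = 0.494 × √271.1 = 8.134 m.

8.13 m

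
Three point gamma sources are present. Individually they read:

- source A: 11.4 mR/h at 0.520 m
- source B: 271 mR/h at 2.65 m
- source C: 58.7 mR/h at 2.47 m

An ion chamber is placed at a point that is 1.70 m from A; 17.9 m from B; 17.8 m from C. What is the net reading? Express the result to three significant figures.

By superposition, sum each source's inverse-square contribution:
A: 11.4 × (0.520/1.70)² = 1.067 mR/h
B: 271 × (2.65/17.9)² = 5.940 mR/h
C: 58.7 × (2.47/17.8)² = 1.130 mR/h
Total = 1.067 + 5.940 + 1.130 = 8.137 mR/h.

8.14 mR/h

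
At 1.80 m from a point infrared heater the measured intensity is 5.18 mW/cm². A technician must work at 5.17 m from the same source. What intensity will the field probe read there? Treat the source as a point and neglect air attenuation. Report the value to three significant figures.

0.628 mW/cm²

Using I₁d₁² = I₂d₂², scaling from 1.80 m to 5.17 m:
(1.80/5.17)² = 0.1212, so 5.18 × 0.1212 = 0.6278 mW/cm².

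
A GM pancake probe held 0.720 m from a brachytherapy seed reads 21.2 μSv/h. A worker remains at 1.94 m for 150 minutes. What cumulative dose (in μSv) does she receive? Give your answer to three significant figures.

7.30 μSv

Since intensity falls as 1/r², rate at 1.94 m:
(0.720/1.94)² = 0.1377, so 21.2 × 0.1377 = 2.919 μSv/h.
Dose = rate × time = 2.919 μSv/h × 2.500 h = 7.298 μSv.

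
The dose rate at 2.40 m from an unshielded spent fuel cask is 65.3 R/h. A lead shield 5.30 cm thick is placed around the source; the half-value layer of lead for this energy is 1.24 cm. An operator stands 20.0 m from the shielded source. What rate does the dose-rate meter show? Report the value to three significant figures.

Distance alone: (2.40/20.0)² = 0.01440, so 65.3 × 0.01440 = 0.9403 R/h.
Shield: 5.30/1.24 = 4.274 half-value layers → attenuation 2^(−4.274) = 0.05169.
Combined: 0.9403 × 0.05169 = 0.04860 R/h.

0.0486 R/h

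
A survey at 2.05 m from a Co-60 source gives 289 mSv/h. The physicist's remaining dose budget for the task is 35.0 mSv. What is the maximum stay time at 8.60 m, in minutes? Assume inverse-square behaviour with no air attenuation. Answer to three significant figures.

128 min

Intensity scales as (d₁/d₂)², so rate at 8.60 m:
(2.05/8.60)² = 0.05682, so 289 × 0.05682 = 16.42 mSv/h.
Stay time = 35.0 mSv ÷ 16.42 mSv/h = 2.132 h = 127.9 min.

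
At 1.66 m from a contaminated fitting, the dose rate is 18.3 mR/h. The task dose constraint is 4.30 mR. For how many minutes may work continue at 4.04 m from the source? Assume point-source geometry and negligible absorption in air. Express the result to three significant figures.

By the inverse-square law, rate at 4.04 m:
18.3 × (1.66/4.04)² = 18.3 × 0.1688 = 3.089 mR/h.
Stay time = 4.30 mR ÷ 3.089 mR/h = 1.392 h = 83.52 min.

83.5 min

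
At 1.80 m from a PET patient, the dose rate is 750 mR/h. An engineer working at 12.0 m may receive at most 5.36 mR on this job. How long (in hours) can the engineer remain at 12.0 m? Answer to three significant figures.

Using I₁d₁² = I₂d₂², rate at 12.0 m:
750 × (1.80/12.0)² = 750 × 0.02250 = 16.88 mR/h.
Stay time = 5.36 mR ÷ 16.88 mR/h = 0.3175 h.

0.318 h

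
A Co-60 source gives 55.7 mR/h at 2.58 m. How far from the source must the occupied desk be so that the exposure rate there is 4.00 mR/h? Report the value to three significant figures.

By the inverse-square law, d₂ = d₁·√(I₁/I₂).
I₁/I₂ = 55.7/4.00 = 13.93, so d₂ = 2.58 × √13.93 = 9.629 m.

9.63 m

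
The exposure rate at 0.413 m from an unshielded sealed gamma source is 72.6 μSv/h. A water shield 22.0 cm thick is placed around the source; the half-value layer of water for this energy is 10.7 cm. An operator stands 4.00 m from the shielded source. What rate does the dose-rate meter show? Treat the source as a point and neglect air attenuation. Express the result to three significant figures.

0.186 μSv/h

Distance alone: 72.6 × (0.413/4.00)² = 72.6 × 0.01066 = 0.7739 μSv/h.
Shield: 22.0/10.7 = 2.056 half-value layers → attenuation 2^(−2.056) = 0.2405.
Combined: 0.7739 × 0.2405 = 0.1861 μSv/h.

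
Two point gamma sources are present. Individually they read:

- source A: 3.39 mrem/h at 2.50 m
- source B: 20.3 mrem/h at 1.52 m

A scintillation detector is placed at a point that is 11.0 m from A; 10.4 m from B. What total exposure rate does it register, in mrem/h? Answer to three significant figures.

0.609 mrem/h

By superposition, sum each source's inverse-square contribution:
A: 3.39 × (2.50/11.0)² = 0.1751 mrem/h
B: 20.3 × (1.52/10.4)² = 0.4336 mrem/h
Total = 0.1751 + 0.4336 = 0.6087 mrem/h.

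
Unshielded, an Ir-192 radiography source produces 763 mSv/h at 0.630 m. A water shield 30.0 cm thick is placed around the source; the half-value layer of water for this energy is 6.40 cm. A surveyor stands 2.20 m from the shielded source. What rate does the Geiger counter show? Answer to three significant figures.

2.43 mSv/h

Distance alone: (0.630/2.20)² = 0.08200, so 763 × 0.08200 = 62.57 mSv/h.
Shield: 30.0/6.40 = 4.688 half-value layers → attenuation 2^(−4.688) = 0.03879.
Combined: 62.57 × 0.03879 = 2.427 mSv/h.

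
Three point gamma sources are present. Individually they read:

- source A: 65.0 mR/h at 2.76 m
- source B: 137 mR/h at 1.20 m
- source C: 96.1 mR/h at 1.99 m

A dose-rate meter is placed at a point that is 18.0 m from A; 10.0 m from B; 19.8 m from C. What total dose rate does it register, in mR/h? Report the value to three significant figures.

By superposition, sum each source's inverse-square contribution:
A: 65.0 × (2.76/18.0)² = 1.528 mR/h
B: 137 × (1.20/10.0)² = 1.973 mR/h
C: 96.1 × (1.99/19.8)² = 0.9707 mR/h
Total = 1.528 + 1.973 + 0.9707 = 4.472 mR/h.

4.47 mR/h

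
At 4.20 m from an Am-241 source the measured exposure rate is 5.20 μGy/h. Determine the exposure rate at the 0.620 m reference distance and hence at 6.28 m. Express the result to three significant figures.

239 μGy/h; 2.33 μGy/h

Applying the 1/r² law,
At 0.620 m: 5.20 × (4.20/0.620)² = 5.20 × 45.89 = 238.6 μGy/h
At 6.28 m: (0.620/6.28)² = 0.009747, so 238.6 × 0.009747 = 2.326 μGy/h.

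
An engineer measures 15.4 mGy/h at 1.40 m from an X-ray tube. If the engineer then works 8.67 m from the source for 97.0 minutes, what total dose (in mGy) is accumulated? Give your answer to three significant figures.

0.649 mGy

Using I₁d₁² = I₂d₂², rate at 8.67 m:
15.4 × (1.40/8.67)² = 15.4 × 0.02607 = 0.4015 mGy/h.
Dose = rate × time = 0.4015 mGy/h × 1.617 h = 0.6492 mGy.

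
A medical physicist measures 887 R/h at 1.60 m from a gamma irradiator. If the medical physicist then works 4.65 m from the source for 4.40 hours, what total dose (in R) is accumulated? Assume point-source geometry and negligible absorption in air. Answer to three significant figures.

Intensity scales as (d₁/d₂)², so rate at 4.65 m:
887 × (1.60/4.65)² = 887 × 0.1184 = 105.0 R/h.
Dose = rate × time = 105.0 R/h × 4.400 h = 462.0 R.

462 R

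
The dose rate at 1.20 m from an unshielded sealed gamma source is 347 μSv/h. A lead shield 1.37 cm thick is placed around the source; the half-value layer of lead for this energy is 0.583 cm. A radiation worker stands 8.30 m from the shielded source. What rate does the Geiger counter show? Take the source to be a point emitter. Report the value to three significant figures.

1.42 μSv/h

Distance alone: 347 × (1.20/8.30)² = 347 × 0.02090 = 7.252 μSv/h.
Shield: 1.37/0.583 = 2.350 half-value layers → attenuation 2^(−2.350) = 0.1961.
Combined: 7.252 × 0.1961 = 1.422 μSv/h.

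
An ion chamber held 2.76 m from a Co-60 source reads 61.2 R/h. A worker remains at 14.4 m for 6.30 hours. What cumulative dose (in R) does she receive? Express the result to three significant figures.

Since intensity falls as 1/r², rate at 14.4 m:
(2.76/14.4)² = 0.03674, so 61.2 × 0.03674 = 2.248 R/h.
Dose = rate × time = 2.248 R/h × 6.300 h = 14.16 R.

14.2 R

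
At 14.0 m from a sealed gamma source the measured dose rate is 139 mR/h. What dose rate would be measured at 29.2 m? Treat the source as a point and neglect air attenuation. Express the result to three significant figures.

Applying the 1/r² law, scaling from 14.0 m to 29.2 m:
139 × (14.0/29.2)² = 139 × 0.2299 = 31.96 mR/h.

32.0 mR/h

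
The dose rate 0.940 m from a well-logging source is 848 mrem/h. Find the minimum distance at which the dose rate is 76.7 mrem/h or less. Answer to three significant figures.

By the inverse-square law, d₂ = d₁·√(I₁/I₂).
I₁/I₂ = 848/76.7 = 11.06, so d₂ = 0.940 × √11.06 = 3.126 m.

3.13 m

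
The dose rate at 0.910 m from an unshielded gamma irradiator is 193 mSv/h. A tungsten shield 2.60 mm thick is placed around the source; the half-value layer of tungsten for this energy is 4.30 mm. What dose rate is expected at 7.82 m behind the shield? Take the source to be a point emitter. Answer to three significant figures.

Distance alone: (0.910/7.82)² = 0.01354, so 193 × 0.01354 = 2.613 mSv/h.
Shield: 2.60/4.30 = 0.6047 half-value layers → attenuation 2^(−0.6047) = 0.6576.
Combined: 2.613 × 0.6576 = 1.718 mSv/h.

1.72 mSv/h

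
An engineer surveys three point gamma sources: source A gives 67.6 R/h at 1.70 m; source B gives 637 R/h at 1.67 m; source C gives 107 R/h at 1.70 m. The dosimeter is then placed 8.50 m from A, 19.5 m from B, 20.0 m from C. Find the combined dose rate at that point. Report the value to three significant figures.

By superposition, sum each source's inverse-square contribution:
A: 67.6 × (1.70/8.50)² = 2.704 R/h
B: 637 × (1.67/19.5)² = 4.672 R/h
C: 107 × (1.70/20.0)² = 0.7731 R/h
Total = 2.704 + 4.672 + 0.7731 = 8.149 R/h.

8.15 R/h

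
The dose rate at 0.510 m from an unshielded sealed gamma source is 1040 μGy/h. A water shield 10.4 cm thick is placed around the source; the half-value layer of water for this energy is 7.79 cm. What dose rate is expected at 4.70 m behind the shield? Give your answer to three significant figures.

Distance alone: 1040 × (0.510/4.70)² = 1040 × 0.01177 = 12.24 μGy/h.
Shield: 10.4/7.79 = 1.335 half-value layers → attenuation 2^(−1.335) = 0.3964.
Combined: 12.24 × 0.3964 = 4.852 μGy/h.

4.85 μGy/h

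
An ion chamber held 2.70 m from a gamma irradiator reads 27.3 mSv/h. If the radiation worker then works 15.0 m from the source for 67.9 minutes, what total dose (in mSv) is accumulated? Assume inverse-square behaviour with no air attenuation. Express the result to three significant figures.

1.00 mSv

Intensity scales as (d₁/d₂)², so rate at 15.0 m:
(2.70/15.0)² = 0.03240, so 27.3 × 0.03240 = 0.8845 mSv/h.
Dose = rate × time = 0.8845 mSv/h × 1.132 h = 1.001 mSv.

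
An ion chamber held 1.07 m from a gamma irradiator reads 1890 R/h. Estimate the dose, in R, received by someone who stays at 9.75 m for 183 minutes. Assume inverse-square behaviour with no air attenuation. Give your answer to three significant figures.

Intensity scales as (d₁/d₂)², so rate at 9.75 m:
1890 × (1.07/9.75)² = 1890 × 0.01204 = 22.76 R/h.
Dose = rate × time = 22.76 R/h × 3.050 h = 69.42 R.

69.4 R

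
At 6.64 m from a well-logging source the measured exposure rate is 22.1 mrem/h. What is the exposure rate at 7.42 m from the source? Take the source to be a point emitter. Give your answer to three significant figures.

17.7 mrem/h

Intensity scales as (d₁/d₂)², so scaling from 6.64 m to 7.42 m:
(6.64/7.42)² = 0.8008, so 22.1 × 0.8008 = 17.70 mrem/h.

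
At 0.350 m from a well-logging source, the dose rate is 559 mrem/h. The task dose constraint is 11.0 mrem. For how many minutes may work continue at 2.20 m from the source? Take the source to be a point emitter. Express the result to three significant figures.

Since intensity falls as 1/r², rate at 2.20 m:
559 × (0.350/2.20)² = 559 × 0.02531 = 14.15 mrem/h.
Stay time = 11.0 mrem ÷ 14.15 mrem/h = 0.7774 h = 46.64 min.

46.6 min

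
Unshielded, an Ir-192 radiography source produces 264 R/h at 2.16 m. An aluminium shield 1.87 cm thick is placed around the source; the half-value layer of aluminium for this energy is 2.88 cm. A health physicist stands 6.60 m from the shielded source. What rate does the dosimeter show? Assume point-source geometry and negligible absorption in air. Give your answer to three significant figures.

Distance alone: (2.16/6.60)² = 0.1071, so 264 × 0.1071 = 28.27 R/h.
Shield: 1.87/2.88 = 0.6493 half-value layers → attenuation 2^(−0.6493) = 0.6376.
Combined: 28.27 × 0.6376 = 18.02 R/h.

18.0 R/h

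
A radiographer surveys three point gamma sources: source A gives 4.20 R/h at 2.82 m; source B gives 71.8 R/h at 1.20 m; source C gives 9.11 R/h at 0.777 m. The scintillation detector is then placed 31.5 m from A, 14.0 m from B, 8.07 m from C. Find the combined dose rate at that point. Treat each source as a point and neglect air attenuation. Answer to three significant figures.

Each source contributes Iᵢ·(dᵢ/rᵢ)²; contributions add.
A: 4.20 × (2.82/31.5)² = 0.03366 R/h
B: 71.8 × (1.20/14.0)² = 0.5275 R/h
C: 9.11 × (0.777/8.07)² = 0.08445 R/h
Total = 0.03366 + 0.5275 + 0.08445 = 0.6456 R/h.

0.646 R/h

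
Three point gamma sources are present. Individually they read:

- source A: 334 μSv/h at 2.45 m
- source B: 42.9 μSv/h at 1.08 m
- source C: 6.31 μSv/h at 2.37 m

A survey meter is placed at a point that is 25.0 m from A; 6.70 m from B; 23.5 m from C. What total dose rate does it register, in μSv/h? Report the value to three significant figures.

Each source contributes Iᵢ·(dᵢ/rᵢ)²; contributions add.
A: 334 × (2.45/25.0)² = 3.208 μSv/h
B: 42.9 × (1.08/6.70)² = 1.115 μSv/h
C: 6.31 × (2.37/23.5)² = 0.06418 μSv/h
Total = 3.208 + 1.115 + 0.06418 = 4.387 μSv/h.

4.39 μSv/h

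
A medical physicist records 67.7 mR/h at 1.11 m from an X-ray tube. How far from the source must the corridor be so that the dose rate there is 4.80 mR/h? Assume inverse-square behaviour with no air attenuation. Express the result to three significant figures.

4.17 m

Applying the 1/r² law, d₂ = d₁·√(I₁/I₂).
I₁/I₂ = 67.7/4.80 = 14.10, so d₂ = 1.11 × √14.10 = 4.168 m.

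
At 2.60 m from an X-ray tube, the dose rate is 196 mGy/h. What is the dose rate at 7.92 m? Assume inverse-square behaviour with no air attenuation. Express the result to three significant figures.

21.1 mGy/h

By the inverse-square law, the rate at 7.92 m is
(2.60/7.92)² = 0.1078, so 196 × 0.1078 = 21.13 mGy/h.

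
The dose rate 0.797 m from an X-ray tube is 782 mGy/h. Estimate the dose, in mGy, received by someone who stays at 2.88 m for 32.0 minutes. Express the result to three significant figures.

31.9 mGy

Using I₁d₁² = I₂d₂², rate at 2.88 m:
782 × (0.797/2.88)² = 782 × 0.07658 = 59.89 mGy/h.
Dose = rate × time = 59.89 mGy/h × 0.5333 h = 31.94 mGy.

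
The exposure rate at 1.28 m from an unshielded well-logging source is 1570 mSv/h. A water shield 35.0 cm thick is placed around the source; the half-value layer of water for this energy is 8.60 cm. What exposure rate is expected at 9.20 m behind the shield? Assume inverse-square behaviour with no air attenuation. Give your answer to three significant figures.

Distance alone: 1570 × (1.28/9.20)² = 1570 × 0.01936 = 30.40 mSv/h.
Shield: 35.0/8.60 = 4.070 half-value layers → attenuation 2^(−4.070) = 0.05954.
Combined: 30.40 × 0.05954 = 1.810 mSv/h.

1.81 mSv/h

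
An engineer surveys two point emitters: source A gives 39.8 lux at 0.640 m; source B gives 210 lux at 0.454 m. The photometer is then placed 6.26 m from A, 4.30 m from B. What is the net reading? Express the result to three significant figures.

By superposition, sum each source's inverse-square contribution:
A: 39.8 × (0.640/6.26)² = 0.4160 lux
B: 210 × (0.454/4.30)² = 2.341 lux
Total = 0.4160 + 2.341 = 2.757 lux.

2.76 lux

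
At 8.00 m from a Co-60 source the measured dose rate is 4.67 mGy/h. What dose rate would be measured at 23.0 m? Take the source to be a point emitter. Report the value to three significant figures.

By the inverse-square law, scaling from 8.00 m to 23.0 m:
4.67 × (8.00/23.0)² = 4.67 × 0.1210 = 0.5651 mGy/h.

0.565 mGy/h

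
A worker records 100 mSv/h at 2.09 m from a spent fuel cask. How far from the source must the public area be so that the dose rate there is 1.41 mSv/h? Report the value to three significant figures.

17.6 m

Intensity scales as (d₁/d₂)², so d₂ = d₁·√(I₁/I₂).
I₁/I₂ = 100/1.41 = 70.92, so d₂ = 2.09 × √70.92 = 17.60 m.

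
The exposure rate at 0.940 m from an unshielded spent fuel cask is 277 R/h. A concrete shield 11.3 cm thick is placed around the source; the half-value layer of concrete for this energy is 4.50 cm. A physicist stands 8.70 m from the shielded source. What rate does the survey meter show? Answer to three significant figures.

0.567 R/h

Distance alone: (0.940/8.70)² = 0.01167, so 277 × 0.01167 = 3.233 R/h.
Shield: 11.3/4.50 = 2.511 half-value layers → attenuation 2^(−2.511) = 0.1754.
Combined: 3.233 × 0.1754 = 0.5671 R/h.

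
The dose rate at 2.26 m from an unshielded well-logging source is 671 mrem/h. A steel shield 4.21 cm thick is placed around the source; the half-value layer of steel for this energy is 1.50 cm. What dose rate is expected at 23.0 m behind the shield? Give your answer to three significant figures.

Distance alone: (2.26/23.0)² = 0.009655, so 671 × 0.009655 = 6.479 mrem/h.
Shield: 4.21/1.50 = 2.807 half-value layers → attenuation 2^(−2.807) = 0.1429.
Combined: 6.479 × 0.1429 = 0.9258 mrem/h.

0.926 mrem/h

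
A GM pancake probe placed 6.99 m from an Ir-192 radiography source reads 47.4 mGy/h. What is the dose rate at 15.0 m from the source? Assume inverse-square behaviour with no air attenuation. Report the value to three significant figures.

10.3 mGy/h

Applying the 1/r² law, scaling from 6.99 m to 15.0 m:
47.4 × (6.99/15.0)² = 47.4 × 0.2172 = 10.30 mGy/h.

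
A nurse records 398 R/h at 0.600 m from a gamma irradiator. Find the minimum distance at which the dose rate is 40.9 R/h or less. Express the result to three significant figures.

Since intensity falls as 1/r², d₂ = d₁·√(I₁/I₂).
I₁/I₂ = 398/40.9 = 9.731, so d₂ = 0.600 × √9.731 = 1.872 m.

1.87 m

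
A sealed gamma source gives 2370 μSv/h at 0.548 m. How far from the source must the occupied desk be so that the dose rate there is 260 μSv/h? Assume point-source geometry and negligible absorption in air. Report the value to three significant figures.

1.65 m

By the inverse-square law, d₂ = d₁·√(I₁/I₂).
I₁/I₂ = 2370/260 = 9.115, so d₂ = 0.548 × √9.115 = 1.654 m.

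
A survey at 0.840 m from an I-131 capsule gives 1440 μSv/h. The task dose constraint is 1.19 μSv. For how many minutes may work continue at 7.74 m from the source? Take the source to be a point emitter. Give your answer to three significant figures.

4.21 min

Using I₁d₁² = I₂d₂², rate at 7.74 m:
(0.840/7.74)² = 0.01178, so 1440 × 0.01178 = 16.96 μSv/h.
Stay time = 1.19 μSv ÷ 16.96 μSv/h = 0.07017 h = 4.210 min.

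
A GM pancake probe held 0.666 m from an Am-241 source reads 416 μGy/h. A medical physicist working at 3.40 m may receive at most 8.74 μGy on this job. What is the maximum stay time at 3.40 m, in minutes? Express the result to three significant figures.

Using I₁d₁² = I₂d₂², rate at 3.40 m:
416 × (0.666/3.40)² = 416 × 0.03837 = 15.96 μGy/h.
Stay time = 8.74 μGy ÷ 15.96 μGy/h = 0.5476 h = 32.86 min.

32.9 min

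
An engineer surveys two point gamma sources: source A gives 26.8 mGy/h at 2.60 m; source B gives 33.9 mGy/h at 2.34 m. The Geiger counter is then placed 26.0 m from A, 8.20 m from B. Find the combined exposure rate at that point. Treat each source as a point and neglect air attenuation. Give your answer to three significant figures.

3.03 mGy/h

By superposition, sum each source's inverse-square contribution:
A: 26.8 × (2.60/26.0)² = 0.2680 mGy/h
B: 33.9 × (2.34/8.20)² = 2.761 mGy/h
Total = 0.2680 + 2.761 = 3.029 mGy/h.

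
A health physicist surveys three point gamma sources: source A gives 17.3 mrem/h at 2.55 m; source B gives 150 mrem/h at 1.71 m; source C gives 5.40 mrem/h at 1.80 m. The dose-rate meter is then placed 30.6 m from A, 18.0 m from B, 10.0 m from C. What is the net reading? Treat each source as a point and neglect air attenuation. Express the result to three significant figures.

1.65 mrem/h

Each source contributes Iᵢ·(dᵢ/rᵢ)²; contributions add.
A: 17.3 × (2.55/30.6)² = 0.1201 mrem/h
B: 150 × (1.71/18.0)² = 1.354 mrem/h
C: 5.40 × (1.80/10.0)² = 0.1750 mrem/h
Total = 0.1201 + 1.354 + 0.1750 = 1.649 mrem/h.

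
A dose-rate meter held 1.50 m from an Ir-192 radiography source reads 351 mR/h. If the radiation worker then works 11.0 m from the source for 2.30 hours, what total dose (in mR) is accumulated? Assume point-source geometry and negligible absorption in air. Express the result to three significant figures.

15.0 mR

Using I₁d₁² = I₂d₂², rate at 11.0 m:
351 × (1.50/11.0)² = 351 × 0.01860 = 6.529 mR/h.
Dose = rate × time = 6.529 mR/h × 2.300 h = 15.02 mR.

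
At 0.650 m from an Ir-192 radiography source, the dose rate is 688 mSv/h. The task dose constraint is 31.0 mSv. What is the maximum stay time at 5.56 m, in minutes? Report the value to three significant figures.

Intensity scales as (d₁/d₂)², so rate at 5.56 m:
688 × (0.650/5.56)² = 688 × 0.01367 = 9.405 mSv/h.
Stay time = 31.0 mSv ÷ 9.405 mSv/h = 3.296 h = 197.8 min.

198 min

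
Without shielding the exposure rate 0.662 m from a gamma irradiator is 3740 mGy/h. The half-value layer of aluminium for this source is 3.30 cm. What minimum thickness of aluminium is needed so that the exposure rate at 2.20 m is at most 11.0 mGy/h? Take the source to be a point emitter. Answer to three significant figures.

16.3 cm

At 2.20 m, distance alone gives 3740 × (0.662/2.20)² = 3740 × 0.09055 = 338.7 mGy/h.
Further attenuation needed: 338.7/11.0 = 30.79.
n = log₂(30.79) = 4.944 half-value layers.
Thickness = 4.944 × 3.30 cm = 16.32 cm.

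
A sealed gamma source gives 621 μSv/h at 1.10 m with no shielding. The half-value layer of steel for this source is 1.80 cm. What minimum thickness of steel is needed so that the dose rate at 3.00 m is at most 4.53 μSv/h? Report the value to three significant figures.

At 3.00 m, distance alone gives 621 × (1.10/3.00)² = 621 × 0.1344 = 83.46 μSv/h.
Further attenuation needed: 83.46/4.53 = 18.42.
n = log₂(18.42) = 4.203 half-value layers.
Thickness = 4.203 × 1.80 cm = 7.565 cm.

7.57 cm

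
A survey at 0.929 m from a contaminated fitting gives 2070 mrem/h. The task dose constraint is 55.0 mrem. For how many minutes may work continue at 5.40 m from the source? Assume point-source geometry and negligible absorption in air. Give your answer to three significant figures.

Intensity scales as (d₁/d₂)², so rate at 5.40 m:
(0.929/5.40)² = 0.02960, so 2070 × 0.02960 = 61.27 mrem/h.
Stay time = 55.0 mrem ÷ 61.27 mrem/h = 0.8977 h = 53.86 min.

53.9 min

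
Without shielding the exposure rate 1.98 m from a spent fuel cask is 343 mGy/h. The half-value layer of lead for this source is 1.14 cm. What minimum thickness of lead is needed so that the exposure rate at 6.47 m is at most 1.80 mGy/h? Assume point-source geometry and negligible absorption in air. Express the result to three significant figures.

At 6.47 m, distance alone gives 343 × (1.98/6.47)² = 343 × 0.09365 = 32.12 mGy/h.
Further attenuation needed: 32.12/1.80 = 17.84.
n = log₂(17.84) = 4.157 half-value layers.
Thickness = 4.157 × 1.14 cm = 4.739 cm.

4.74 cm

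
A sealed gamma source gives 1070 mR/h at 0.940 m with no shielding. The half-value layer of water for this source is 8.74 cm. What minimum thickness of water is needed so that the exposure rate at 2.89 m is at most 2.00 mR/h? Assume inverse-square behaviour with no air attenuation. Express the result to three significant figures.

At 2.89 m, distance alone gives 1070 × (0.940/2.89)² = 1070 × 0.1058 = 113.2 mR/h.
Further attenuation needed: 113.2/2.00 = 56.60.
n = log₂(56.60) = 5.823 half-value layers.
Thickness = 5.823 × 8.74 cm = 50.89 cm.

50.9 cm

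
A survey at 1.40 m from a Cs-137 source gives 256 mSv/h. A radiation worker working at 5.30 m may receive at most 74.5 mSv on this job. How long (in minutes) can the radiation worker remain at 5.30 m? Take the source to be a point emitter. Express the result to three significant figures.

Intensity scales as (d₁/d₂)², so rate at 5.30 m:
256 × (1.40/5.30)² = 256 × 0.06978 = 17.86 mSv/h.
Stay time = 74.5 mSv ÷ 17.86 mSv/h = 4.171 h = 250.3 min.

250 min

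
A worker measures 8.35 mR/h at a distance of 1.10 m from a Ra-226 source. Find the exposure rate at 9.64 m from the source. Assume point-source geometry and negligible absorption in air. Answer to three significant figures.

Applying the 1/r² law, the rate at 9.64 m is
8.35 × (1.10/9.64)² = 8.35 × 0.01302 = 0.1087 mR/h.

0.109 mR/h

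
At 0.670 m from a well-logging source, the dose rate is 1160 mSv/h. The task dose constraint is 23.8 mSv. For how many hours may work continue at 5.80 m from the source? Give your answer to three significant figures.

By the inverse-square law, rate at 5.80 m:
(0.670/5.80)² = 0.01334, so 1160 × 0.01334 = 15.47 mSv/h.
Stay time = 23.8 mSv ÷ 15.47 mSv/h = 1.538 h.

1.54 h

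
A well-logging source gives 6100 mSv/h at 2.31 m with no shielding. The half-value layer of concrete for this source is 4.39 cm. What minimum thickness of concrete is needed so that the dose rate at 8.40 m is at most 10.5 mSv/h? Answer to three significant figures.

24.0 cm

At 8.40 m, distance alone gives (2.31/8.40)² = 0.07563, so 6100 × 0.07563 = 461.3 mSv/h.
Further attenuation needed: 461.3/10.5 = 43.93.
n = log₂(43.93) = 5.457 half-value layers.
Thickness = 5.457 × 4.39 cm = 23.96 cm.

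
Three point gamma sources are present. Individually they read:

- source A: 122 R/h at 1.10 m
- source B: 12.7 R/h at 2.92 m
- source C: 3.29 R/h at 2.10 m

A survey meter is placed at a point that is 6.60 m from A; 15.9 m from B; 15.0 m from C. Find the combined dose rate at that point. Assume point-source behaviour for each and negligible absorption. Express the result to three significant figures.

Each source contributes Iᵢ·(dᵢ/rᵢ)²; contributions add.
A: 122 × (1.10/6.60)² = 3.389 R/h
B: 12.7 × (2.92/15.9)² = 0.4283 R/h
C: 3.29 × (2.10/15.0)² = 0.06448 R/h
Total = 3.389 + 0.4283 + 0.06448 = 3.882 R/h.

3.88 R/h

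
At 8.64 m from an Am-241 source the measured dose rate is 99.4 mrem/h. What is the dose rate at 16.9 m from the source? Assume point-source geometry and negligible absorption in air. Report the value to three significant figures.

Since intensity falls as 1/r², scaling from 8.64 m to 16.9 m:
99.4 × (8.64/16.9)² = 99.4 × 0.2614 = 25.98 mrem/h.

26.0 mrem/h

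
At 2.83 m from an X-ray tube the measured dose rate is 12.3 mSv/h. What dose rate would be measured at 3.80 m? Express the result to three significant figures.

6.82 mSv/h

Intensity scales as (d₁/d₂)², so scaling from 2.83 m to 3.80 m:
12.3 × (2.83/3.80)² = 12.3 × 0.5546 = 6.822 mSv/h.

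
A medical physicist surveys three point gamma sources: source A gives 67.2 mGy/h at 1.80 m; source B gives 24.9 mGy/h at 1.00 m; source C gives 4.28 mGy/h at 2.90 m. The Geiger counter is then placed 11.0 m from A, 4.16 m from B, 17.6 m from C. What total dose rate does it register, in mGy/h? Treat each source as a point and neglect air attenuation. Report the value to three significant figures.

Each source contributes Iᵢ·(dᵢ/rᵢ)²; contributions add.
A: 67.2 × (1.80/11.0)² = 1.799 mGy/h
B: 24.9 × (1.00/4.16)² = 1.439 mGy/h
C: 4.28 × (2.90/17.6)² = 0.1162 mGy/h
Total = 1.799 + 1.439 + 0.1162 = 3.354 mGy/h.

3.35 mGy/h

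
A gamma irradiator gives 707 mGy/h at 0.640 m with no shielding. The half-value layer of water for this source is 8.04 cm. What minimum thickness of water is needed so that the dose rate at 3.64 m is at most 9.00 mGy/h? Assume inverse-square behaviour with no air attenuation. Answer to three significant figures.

At 3.64 m, distance alone gives 707 × (0.640/3.64)² = 707 × 0.03091 = 21.85 mGy/h.
Further attenuation needed: 21.85/9.00 = 2.428.
n = log₂(2.428) = 1.280 half-value layers.
Thickness = 1.280 × 8.04 cm = 10.29 cm.

10.3 cm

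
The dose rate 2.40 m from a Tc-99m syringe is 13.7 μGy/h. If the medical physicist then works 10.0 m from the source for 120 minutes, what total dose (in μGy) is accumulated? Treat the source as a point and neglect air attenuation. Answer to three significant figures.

1.58 μGy

By the inverse-square law, rate at 10.0 m:
13.7 × (2.40/10.0)² = 13.7 × 0.05760 = 0.7891 μGy/h.
Dose = rate × time = 0.7891 μGy/h × 2.000 h = 1.578 μGy.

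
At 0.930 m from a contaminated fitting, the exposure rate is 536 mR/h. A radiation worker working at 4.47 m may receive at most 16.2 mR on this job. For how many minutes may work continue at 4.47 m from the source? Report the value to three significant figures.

By the inverse-square law, rate at 4.47 m:
(0.930/4.47)² = 0.04329, so 536 × 0.04329 = 23.20 mR/h.
Stay time = 16.2 mR ÷ 23.20 mR/h = 0.6983 h = 41.90 min.

41.9 min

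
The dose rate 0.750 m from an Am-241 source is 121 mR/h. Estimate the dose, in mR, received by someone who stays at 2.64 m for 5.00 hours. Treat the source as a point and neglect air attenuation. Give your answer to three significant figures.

By the inverse-square law, rate at 2.64 m:
(0.750/2.64)² = 0.08071, so 121 × 0.08071 = 9.766 mR/h.
Dose = rate × time = 9.766 mR/h × 5.000 h = 48.83 mR.

48.8 mR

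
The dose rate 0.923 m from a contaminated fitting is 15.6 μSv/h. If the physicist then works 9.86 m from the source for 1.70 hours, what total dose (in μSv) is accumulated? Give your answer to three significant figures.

0.232 μSv

Intensity scales as (d₁/d₂)², so rate at 9.86 m:
(0.923/9.86)² = 0.008763, so 15.6 × 0.008763 = 0.1367 μSv/h.
Dose = rate × time = 0.1367 μSv/h × 1.700 h = 0.2324 μSv.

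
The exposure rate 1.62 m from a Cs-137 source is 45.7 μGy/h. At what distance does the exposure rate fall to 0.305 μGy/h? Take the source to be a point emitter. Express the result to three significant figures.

19.8 m

Intensity scales as (d₁/d₂)², so d₂ = d₁·√(I₁/I₂).
I₁/I₂ = 45.7/0.305 = 149.8, so d₂ = 1.62 × √149.8 = 19.83 m.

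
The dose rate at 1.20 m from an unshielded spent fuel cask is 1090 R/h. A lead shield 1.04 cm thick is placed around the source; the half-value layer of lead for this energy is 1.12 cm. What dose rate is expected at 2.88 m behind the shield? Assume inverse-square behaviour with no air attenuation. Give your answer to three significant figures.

99.4 R/h

Distance alone: (1.20/2.88)² = 0.1736, so 1090 × 0.1736 = 189.2 R/h.
Shield: 1.04/1.12 = 0.9286 half-value layers → attenuation 2^(−0.9286) = 0.5254.
Combined: 189.2 × 0.5254 = 99.41 R/h.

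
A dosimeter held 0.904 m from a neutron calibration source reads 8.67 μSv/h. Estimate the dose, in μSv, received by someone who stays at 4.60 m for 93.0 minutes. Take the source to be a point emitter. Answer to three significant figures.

0.519 μSv

Using I₁d₁² = I₂d₂², rate at 4.60 m:
(0.904/4.60)² = 0.03862, so 8.67 × 0.03862 = 0.3348 μSv/h.
Dose = rate × time = 0.3348 μSv/h × 1.550 h = 0.5189 μSv.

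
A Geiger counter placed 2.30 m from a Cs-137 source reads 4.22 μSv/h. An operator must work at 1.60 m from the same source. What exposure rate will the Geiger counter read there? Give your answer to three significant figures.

Applying the 1/r² law, scaling from 2.30 m to 1.60 m:
4.22 × (2.30/1.60)² = 4.22 × 2.066 = 8.719 μSv/h.

8.72 μSv/h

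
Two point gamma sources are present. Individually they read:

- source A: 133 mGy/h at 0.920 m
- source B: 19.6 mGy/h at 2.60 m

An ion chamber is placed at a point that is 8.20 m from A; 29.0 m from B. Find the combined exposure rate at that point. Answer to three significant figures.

Each source contributes Iᵢ·(dᵢ/rᵢ)²; contributions add.
A: 133 × (0.920/8.20)² = 1.674 mGy/h
B: 19.6 × (2.60/29.0)² = 0.1575 mGy/h
Total = 1.674 + 0.1575 = 1.831 mGy/h.

1.83 mGy/h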